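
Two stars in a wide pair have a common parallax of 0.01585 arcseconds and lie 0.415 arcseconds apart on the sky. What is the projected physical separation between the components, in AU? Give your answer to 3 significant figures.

26.2 AU

d = 1/p = 1/0.01585″ = 63.091 pc.
At distance d (pc), an angle of θ arcsec spans θ·d AU: s = 0.415 × 63.091 = 26.183 AU.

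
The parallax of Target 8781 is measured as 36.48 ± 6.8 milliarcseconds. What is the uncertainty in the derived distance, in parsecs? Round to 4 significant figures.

5.110 pc

d = 1/p, so σ_d = σ_p / p².
σ_d = 0.00680 / (0.03648)² = 0.00680 / 0.0013308 = 5.1097 pc.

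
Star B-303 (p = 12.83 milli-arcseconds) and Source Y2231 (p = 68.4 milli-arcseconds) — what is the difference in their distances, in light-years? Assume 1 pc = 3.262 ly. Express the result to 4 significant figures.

d_A = 1/0.01283″ = 77.942 pc; d_B = 1/0.06840″ = 14.62 pc.
|d_B − d_A| = |14.62 − 77.942| = 63.322 pc = 63.322 × 3.262 ly = 206.56 ly.

206.6 ly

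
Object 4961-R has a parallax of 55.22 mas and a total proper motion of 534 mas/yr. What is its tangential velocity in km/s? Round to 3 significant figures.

d = 1/p = 1/0.05522″ = 18.109 pc.
μ = 534 mas/yr = 0.534 ″/yr.
v_t = 4.74 × μ × d = 4.74 × 0.534 × 18.109 = 45.837 km/s.

45.8 km/s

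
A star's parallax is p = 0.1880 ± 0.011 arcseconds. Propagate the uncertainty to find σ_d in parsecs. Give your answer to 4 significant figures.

d = 1/p, so σ_d = σ_p / p².
σ_d = 0.0110 / (0.1880)² = 0.0110 / 0.035344 = 0.31123 pc.

0.3112 pc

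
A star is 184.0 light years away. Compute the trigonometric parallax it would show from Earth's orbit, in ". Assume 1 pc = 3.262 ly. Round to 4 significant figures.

d = 184.0 ly ÷ 3.262 = 56.407 pc.
p = 1/d = 1/56.407 = 0.017728 arcsec.

0.01773 "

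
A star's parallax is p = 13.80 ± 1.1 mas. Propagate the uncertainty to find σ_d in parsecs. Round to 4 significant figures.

d = 1/p, so σ_d = σ_p / p².
σ_d = 0.00110 / (0.01380)² = 0.00110 / 0.00019044 = 5.7761 pc.

5.776 pc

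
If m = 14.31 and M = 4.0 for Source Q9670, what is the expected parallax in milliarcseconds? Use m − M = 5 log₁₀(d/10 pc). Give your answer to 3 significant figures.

m − M = 14.31 − 4.0 = 10.31.
d = 10^((m−M)/5 + 1) = 10^3.062 = 1153.5 pc.
p = 1/d = 1/1153.5 = 0.00086693 arcsec = 0.86693 mas.

0.867 mas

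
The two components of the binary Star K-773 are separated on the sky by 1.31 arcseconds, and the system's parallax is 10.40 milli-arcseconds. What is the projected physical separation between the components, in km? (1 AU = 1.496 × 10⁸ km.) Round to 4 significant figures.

1.884 × 10^10 km

d = 1/p = 1/0.01040″ = 96.154 pc.
At distance d (pc), an angle of θ arcsec spans θ·d AU: s = 1.31 × 96.154 = 125.96 AU.
= 125.96 × 1.496 × 10⁸ km = 1.8844 × 10^10 km.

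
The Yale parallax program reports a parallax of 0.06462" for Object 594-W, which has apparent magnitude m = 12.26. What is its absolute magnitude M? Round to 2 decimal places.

M = 11.31

d = 1/p = 1/0.06462″ = 15.475 pc.
m − M = 5 log₁₀(15.475) − 5 = 5.9482 − 5 = 0.9482.
M = m − (m − M) = 12.26 − 0.9482 = 11.31.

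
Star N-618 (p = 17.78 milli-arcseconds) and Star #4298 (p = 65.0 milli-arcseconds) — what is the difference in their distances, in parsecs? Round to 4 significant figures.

d_A = 1/0.01778″ = 56.243 pc; d_B = 1/0.06500″ = 15.385 pc.
|d_B − d_A| = |15.385 − 56.243| = 40.858 pc.

40.86 pc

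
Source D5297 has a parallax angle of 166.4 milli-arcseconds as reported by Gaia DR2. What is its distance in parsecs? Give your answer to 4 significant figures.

p = 166.4 milli-arcseconds = 0.1664 arcsec.
d = 1/p = 1/0.1664 = 6.0096 pc.

6.010 pc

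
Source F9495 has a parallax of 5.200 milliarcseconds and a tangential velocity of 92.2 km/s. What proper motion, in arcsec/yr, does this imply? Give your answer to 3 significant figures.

d = 1/p = 1/0.005200″ = 192.31 pc.
μ = v_t / (4.74 d) = 92.2 / (4.74 × 192.31) = 92.2 / 911.55 = 0.10115 ″/yr.

0.101 arcsec/yr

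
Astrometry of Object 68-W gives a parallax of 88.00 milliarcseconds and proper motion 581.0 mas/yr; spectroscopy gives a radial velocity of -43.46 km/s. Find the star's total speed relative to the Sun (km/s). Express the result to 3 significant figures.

53.6 km/s

d = 1/p = 1/0.08800″ = 11.364 pc.
μ = 581.0 mas/yr = 0.5810 ″/yr.
v_t = 4.740 μ d = 4.740 × 0.5810 × 11.364 = 31.296 km/s.
v = √(v_r² + v_t²) = √((-43.46)² + 31.296²) = √2868.21 = 53.556 km/s.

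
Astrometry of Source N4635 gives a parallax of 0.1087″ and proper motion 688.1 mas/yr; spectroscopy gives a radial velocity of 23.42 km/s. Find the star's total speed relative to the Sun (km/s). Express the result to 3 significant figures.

38.1 km/s

d = 1/p = 1/0.1087″ = 9.1996 pc.
μ = 688.1 mas/yr = 0.6881 ″/yr.
v_t = 4.740 μ d = 4.740 × 0.6881 × 9.1996 = 30.005 km/s.
v = √(v_r² + v_t²) = √(23.42² + 30.005²) = √1448.8 = 38.063 km/s.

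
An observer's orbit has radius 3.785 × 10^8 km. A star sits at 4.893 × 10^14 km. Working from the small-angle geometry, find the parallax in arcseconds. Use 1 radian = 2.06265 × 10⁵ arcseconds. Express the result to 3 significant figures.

θ ≈ B/d = (3.785 × 10^8) / (4.893 × 10^14) = 7.7355 × 10^-7 rad.
In arcseconds: 7.7355 × 10^-7 × 206265 = 0.15956″.

0.160 arcsec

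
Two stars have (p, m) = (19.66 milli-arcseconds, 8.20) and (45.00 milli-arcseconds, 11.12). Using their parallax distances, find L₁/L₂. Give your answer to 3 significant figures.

L₁/L₂ = 77.1

d₁ = 1/p₁ = 1/0.01966″ = 50.865 pc; d₂ = 1/p₂ = 1/0.04500″ = 22.222 pc.
M₁ = m₁ − 5 log₁₀ d₁ + 5 = 8.20 − 8.5321 + 5 = 4.6679.
M₂ = 11.12 − 6.7339 + 5 = 9.3861.
L₁/L₂ = 10^(0.4(M₂ − M₁)) = 10^(0.4 × 4.7182) = 10^1.88728 = 77.14.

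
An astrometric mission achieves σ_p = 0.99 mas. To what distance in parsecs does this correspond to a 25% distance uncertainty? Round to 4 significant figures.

252.5 pc

σ_d/d = σ_p/p, so the condition is σ_p/p ≤ 0.25, i.e. p ≥ σ_p/0.25.
p_min = 0.99/0.25 = 3.96 mas = 0.00396 arcsec.
d_max = 1/p_min = 1/0.00396 = 252.53 pc.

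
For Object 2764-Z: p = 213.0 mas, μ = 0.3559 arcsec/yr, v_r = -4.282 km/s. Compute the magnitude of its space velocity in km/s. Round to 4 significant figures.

9.003 km/s

d = 1/p = 1/0.2130″ = 4.6948 pc.
v_t = 4.740 μ d = 4.740 × 0.3559 × 4.6948 = 7.92 km/s.
v = √(v_r² + v_t²) = √((-4.282)² + 7.92²) = √81.0619 = 9.0034 km/s.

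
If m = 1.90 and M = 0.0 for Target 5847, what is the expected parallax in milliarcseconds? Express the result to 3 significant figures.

41.7 mas

m − M = 1.90 − 0.0 = 1.90.
d = 10^((m−M)/5 + 1) = 10^1.380 = 23.988 pc.
p = 1/d = 1/23.988 = 0.041688 arcsec = 41.688 mas.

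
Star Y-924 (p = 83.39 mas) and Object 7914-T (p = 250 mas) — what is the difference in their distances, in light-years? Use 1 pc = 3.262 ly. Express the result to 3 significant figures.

26.1 ly

d_A = 1/0.08339″ = 11.992 pc; d_B = 1/0.2500″ = 4 pc.
|d_B − d_A| = |4 − 11.992| = 7.992 pc = 7.992 × 3.262 ly = 26.07 ly.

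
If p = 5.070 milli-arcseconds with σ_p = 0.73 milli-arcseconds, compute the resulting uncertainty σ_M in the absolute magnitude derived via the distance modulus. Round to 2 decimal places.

M = m − 5 log₁₀ d + 5 = m + 5 log₁₀ p + 5, so ∂M/∂p = 5/(p ln 10).
σ_M = (5/ln 10) · (σ_p/p) = 2.1715 × 0.73/5.070 = 2.1715 × 0.14398 = 0.31265.

σ_M = 0.31 mag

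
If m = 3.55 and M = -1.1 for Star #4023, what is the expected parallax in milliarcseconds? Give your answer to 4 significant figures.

11.75 mas

m − M = 3.55 − (-1.1) = 4.65.
d = 10^((m−M)/5 + 1) = 10^1.930 = 85.114 pc.
p = 1/d = 1/85.114 = 0.011749 arcsec = 11.749 mas.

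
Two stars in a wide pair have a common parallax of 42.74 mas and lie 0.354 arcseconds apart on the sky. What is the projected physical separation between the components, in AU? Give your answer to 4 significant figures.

8.283 AU

d = 1/p = 1/0.04274″ = 23.397 pc.
At distance d (pc), an angle of θ arcsec spans θ·d AU: s = 0.354 × 23.397 = 8.2825 AU.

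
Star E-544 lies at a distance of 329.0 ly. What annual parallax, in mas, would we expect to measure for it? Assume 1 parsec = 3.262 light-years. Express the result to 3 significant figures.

9.91 mas

d = 329.0 ly ÷ 3.262 = 100.86 pc.
p = 1/d = 1/100.86 = 0.0099147 arcsec.
= 0.0099147 × 1000 = 9.9147 mas.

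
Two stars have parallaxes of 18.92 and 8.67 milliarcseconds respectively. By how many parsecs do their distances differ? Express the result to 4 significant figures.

62.49 pc

d_A = 1/0.01892″ = 52.854 pc; d_B = 1/0.008670″ = 115.34 pc.
|d_B − d_A| = |115.34 − 52.854| = 62.486 pc.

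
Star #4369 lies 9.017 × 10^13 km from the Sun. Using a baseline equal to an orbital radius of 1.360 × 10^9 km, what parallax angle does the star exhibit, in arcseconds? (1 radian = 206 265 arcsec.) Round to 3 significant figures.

θ ≈ B/d = (1.360 × 10^9) / (9.017 × 10^13) = 1.5083 × 10^-5 rad.
In arcseconds: 1.5083 × 10^-5 × 206265 = 3.1111″.

3.11 arcsec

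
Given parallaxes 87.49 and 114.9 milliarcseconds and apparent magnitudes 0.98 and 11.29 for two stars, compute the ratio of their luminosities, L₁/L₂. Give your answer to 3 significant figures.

L₁/L₂ = 22900

d₁ = 1/p₁ = 1/0.08749″ = 11.43 pc; d₂ = 1/p₂ = 1/0.1149″ = 8.7032 pc.
M₁ = m₁ − 5 log₁₀ d₁ + 5 = 0.98 − 5.2902 + 5 = 0.6898.
M₂ = 11.29 − 4.6984 + 5 = 11.5916.
L₁/L₂ = 10^(0.4(M₂ − M₁)) = 10^(0.4 × 10.9018) = 10^4.36072 = 22947.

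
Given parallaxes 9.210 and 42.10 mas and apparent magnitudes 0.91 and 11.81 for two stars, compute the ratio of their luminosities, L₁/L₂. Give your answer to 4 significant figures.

d₁ = 1/p₁ = 1/0.009210″ = 108.58 pc; d₂ = 1/p₂ = 1/0.04210″ = 23.753 pc.
M₁ = m₁ − 5 log₁₀ d₁ + 5 = 0.91 − 10.1787 + 5 = -4.2687.
M₂ = 11.81 − 6.8786 + 5 = 9.9314.
L₁/L₂ = 10^(0.4(M₂ − M₁)) = 10^(0.4 × 14.2001) = 10^5.68004 = 4.7867 × 10^5.

L₁/L₂ = 478700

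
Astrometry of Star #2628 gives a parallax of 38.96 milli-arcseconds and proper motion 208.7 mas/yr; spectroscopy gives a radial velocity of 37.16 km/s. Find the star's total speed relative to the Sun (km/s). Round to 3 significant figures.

d = 1/p = 1/0.03896″ = 25.667 pc.
μ = 208.7 mas/yr = 0.2087 ″/yr.
v_t = 4.740 μ d = 4.740 × 0.2087 × 25.667 = 25.391 km/s.
v = √(v_r² + v_t²) = √(37.16² + 25.391²) = √2025.57 = 45.006 km/s.

45.0 km/s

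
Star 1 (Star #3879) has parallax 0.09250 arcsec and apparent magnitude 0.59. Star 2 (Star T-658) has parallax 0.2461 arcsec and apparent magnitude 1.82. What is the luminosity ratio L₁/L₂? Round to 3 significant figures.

L₁/L₂ = 22.0

d₁ = 1/p₁ = 1/0.09250″ = 10.811 pc; d₂ = 1/p₂ = 1/0.2461″ = 4.0634 pc.
M₁ = m₁ − 5 log₁₀ d₁ + 5 = 0.59 − 5.1693 + 5 = 0.4207.
M₂ = 1.82 − 3.0444 + 5 = 3.7756.
L₁/L₂ = 10^(0.4(M₂ − M₁)) = 10^(0.4 × 3.3549) = 10^1.34196 = 21.977.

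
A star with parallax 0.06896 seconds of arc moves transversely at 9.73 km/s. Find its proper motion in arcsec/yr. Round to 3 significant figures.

0.142 arcsec/yr

d = 1/p = 1/0.06896″ = 14.501 pc.
μ = v_t / (4.74 d) = 9.73 / (4.74 × 14.501) = 9.73 / 68.735 = 0.14156 ″/yr.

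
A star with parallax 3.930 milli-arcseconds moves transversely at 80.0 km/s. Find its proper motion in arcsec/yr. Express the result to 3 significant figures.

0.0663 arcsec/yr

d = 1/p = 1/0.003930″ = 254.45 pc.
μ = v_t / (4.74 d) = 80.0 / (4.74 × 254.45) = 80.0 / 1206.1 = 0.066329 ″/yr.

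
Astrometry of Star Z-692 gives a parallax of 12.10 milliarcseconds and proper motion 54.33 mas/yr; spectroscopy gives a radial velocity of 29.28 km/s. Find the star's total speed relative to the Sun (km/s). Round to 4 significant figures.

d = 1/p = 1/0.01210″ = 82.645 pc.
μ = 54.33 mas/yr = 0.05433 ″/yr.
v_t = 4.740 μ d = 4.740 × 0.05433 × 82.645 = 21.283 km/s.
v = √(v_r² + v_t²) = √(29.28² + 21.283²) = √1310.28 = 36.198 km/s.

36.20 km/s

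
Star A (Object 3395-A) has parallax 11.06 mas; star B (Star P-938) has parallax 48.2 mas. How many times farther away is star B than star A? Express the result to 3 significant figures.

Since d = 1/p, d_B/d_A = p_A/p_B.
= 11.06 / 48.2 = 0.22946.

0.229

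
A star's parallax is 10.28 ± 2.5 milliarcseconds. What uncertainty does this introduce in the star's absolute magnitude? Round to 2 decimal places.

σ_M = 0.53 mag

M = m − 5 log₁₀ d + 5 = m + 5 log₁₀ p + 5, so ∂M/∂p = 5/(p ln 10).
σ_M = (5/ln 10) · (σ_p/p) = 2.1715 × 2.5/10.28 = 2.1715 × 0.24319 = 0.52809.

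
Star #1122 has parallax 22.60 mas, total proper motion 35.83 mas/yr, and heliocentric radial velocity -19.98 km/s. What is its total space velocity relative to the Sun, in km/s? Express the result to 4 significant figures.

21.35 km/s

d = 1/p = 1/0.02260″ = 44.248 pc.
μ = 35.83 mas/yr = 0.03583 ″/yr.
v_t = 4.740 μ d = 4.740 × 0.03583 × 44.248 = 7.5148 km/s.
v = √(v_r² + v_t²) = √((-19.98)² + 7.5148²) = √455.673 = 21.346 km/s.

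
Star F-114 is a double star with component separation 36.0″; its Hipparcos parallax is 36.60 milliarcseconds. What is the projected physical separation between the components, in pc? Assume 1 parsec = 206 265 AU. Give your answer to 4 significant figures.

0.004769 pc

d = 1/p = 1/0.03660″ = 27.322 pc.
At distance d (pc), an angle of θ arcsec spans θ·d AU: s = 36.0 × 27.322 = 983.59 AU.
= 983.59 / 206265 = 0.0047686 pc.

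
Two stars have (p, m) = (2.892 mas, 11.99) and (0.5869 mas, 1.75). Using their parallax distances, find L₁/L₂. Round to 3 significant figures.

L₁/L₂ = 3.30 × 10^-6

d₁ = 1/p₁ = 1/0.002892″ = 345.78 pc; d₂ = 1/p₂ = 1/0.0005869″ = 1703.9 pc.
M₁ = m₁ − 5 log₁₀ d₁ + 5 = 11.99 − 12.6940 + 5 = 4.2960.
M₂ = 1.75 − 16.1572 + 5 = -9.4072.
L₁/L₂ = 10^(0.4(M₂ − M₁)) = 10^(0.4 × (-13.7032)) = 10^(-5.48128) = 0.0000033016.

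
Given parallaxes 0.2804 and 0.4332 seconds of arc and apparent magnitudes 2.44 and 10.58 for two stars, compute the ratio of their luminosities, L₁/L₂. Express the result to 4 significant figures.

d₁ = 1/p₁ = 1/0.2804″ = 3.5663 pc; d₂ = 1/p₂ = 1/0.4332″ = 2.3084 pc.
M₁ = m₁ − 5 log₁₀ d₁ + 5 = 2.44 − 2.7611 + 5 = 4.6789.
M₂ = 10.58 − 1.8166 + 5 = 13.7634.
L₁/L₂ = 10^(0.4(M₂ − M₁)) = 10^(0.4 × 9.0845) = 10^3.63380 = 4303.3.

L₁/L₂ = 4303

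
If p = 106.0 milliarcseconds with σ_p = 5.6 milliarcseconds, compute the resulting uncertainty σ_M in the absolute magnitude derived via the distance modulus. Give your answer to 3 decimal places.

σ_M = 0.115 mag

M = m − 5 log₁₀ d + 5 = m + 5 log₁₀ p + 5, so ∂M/∂p = 5/(p ln 10).
σ_M = (5/ln 10) · (σ_p/p) = 2.1715 × 5.6/106.0 = 2.1715 × 0.05283 = 0.11472.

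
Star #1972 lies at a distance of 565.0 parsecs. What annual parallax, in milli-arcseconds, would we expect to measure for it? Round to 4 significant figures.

1.770 mas

p = 1/d = 1/565 = 0.0017699 arcsec.
= 0.0017699 × 1000 = 1.7699 mas.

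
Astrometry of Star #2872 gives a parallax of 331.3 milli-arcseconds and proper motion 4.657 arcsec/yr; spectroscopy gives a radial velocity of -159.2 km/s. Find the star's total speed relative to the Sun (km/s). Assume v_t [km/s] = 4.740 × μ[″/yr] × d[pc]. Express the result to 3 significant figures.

173 km/s

d = 1/p = 1/0.3313″ = 3.0184 pc.
v_t = 4.740 μ d = 4.740 × 4.657 × 3.0184 = 66.629 km/s.
v = √(v_r² + v_t²) = √((-159.2)² + 66.629²) = √29784.1 = 172.58 km/s.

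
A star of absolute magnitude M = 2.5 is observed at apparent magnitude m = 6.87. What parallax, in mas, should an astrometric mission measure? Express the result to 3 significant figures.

m − M = 6.87 − 2.5 = 4.37.
d = 10^((m−M)/5 + 1) = 10^1.874 = 74.817 pc.
p = 1/d = 1/74.817 = 0.013366 arcsec = 13.366 mas.

13.4 mas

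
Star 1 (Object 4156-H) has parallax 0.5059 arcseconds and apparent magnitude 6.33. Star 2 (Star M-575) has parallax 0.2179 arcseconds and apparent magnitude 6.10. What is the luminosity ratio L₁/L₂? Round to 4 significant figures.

d₁ = 1/p₁ = 1/0.5059″ = 1.9767 pc; d₂ = 1/p₂ = 1/0.2179″ = 4.5893 pc.
M₁ = m₁ − 5 log₁₀ d₁ + 5 = 6.33 − 1.4797 + 5 = 9.8503.
M₂ = 6.10 − 3.3087 + 5 = 7.7913.
L₁/L₂ = 10^(0.4(M₂ − M₁)) = 10^(0.4 × (-2.0590)) = 10^(-0.82360) = 0.15011.

L₁/L₂ = 0.1501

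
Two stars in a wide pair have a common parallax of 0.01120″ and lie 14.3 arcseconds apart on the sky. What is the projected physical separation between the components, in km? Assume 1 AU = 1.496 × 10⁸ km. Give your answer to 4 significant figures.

d = 1/p = 1/0.01120″ = 89.286 pc.
At distance d (pc), an angle of θ arcsec spans θ·d AU: s = 14.3 × 89.286 = 1276.8 AU.
= 1276.8 × 1.496 × 10⁸ km = 1.9101 × 10^11 km.

1.910 × 10^11 km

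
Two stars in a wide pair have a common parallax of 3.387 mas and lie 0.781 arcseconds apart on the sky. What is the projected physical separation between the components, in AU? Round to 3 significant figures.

d = 1/p = 1/0.003387″ = 295.25 pc.
At distance d (pc), an angle of θ arcsec spans θ·d AU: s = 0.781 × 295.25 = 230.59 AU.

231 AU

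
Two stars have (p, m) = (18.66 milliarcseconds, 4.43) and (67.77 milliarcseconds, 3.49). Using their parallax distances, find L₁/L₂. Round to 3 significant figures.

d₁ = 1/p₁ = 1/0.01866″ = 53.591 pc; d₂ = 1/p₂ = 1/0.06777″ = 14.756 pc.
M₁ = m₁ − 5 log₁₀ d₁ + 5 = 4.43 − 8.6455 + 5 = 0.7845.
M₂ = 3.49 − 5.8448 + 5 = 2.6452.
L₁/L₂ = 10^(0.4(M₂ − M₁)) = 10^(0.4 × 1.8607) = 10^0.74428 = 5.5498.

L₁/L₂ = 5.55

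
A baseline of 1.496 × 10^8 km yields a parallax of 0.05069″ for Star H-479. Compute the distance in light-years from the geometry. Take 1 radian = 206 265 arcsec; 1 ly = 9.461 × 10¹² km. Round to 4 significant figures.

θ = 0.05069″ = 0.05069/206265 = 2.4575 × 10^-7 rad.
d = B/θ = (1.496 × 10^8) / (2.4575 × 10^-7) = 6.0875 × 10^14 km = (6.0875 × 10^14) / (9.461 × 10^12) ly = 64.343 ly.

64.34 ly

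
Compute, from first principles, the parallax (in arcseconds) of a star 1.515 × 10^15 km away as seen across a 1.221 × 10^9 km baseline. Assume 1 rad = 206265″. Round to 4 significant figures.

θ ≈ B/d = (1.221 × 10^9) / (1.515 × 10^15) = 8.0594 × 10^-7 rad.
In arcseconds: 8.0594 × 10^-7 × 206265 = 0.16624″.

0.1662 arcsec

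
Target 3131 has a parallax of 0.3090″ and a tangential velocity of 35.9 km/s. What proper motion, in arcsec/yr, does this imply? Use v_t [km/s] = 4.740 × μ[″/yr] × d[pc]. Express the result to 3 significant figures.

d = 1/p = 1/0.3090″ = 3.2362 pc.
μ = v_t / (4.74 d) = 35.9 / (4.74 × 3.2362) = 35.9 / 15.34 = 2.3403 ″/yr.

2.34 arcsec/yr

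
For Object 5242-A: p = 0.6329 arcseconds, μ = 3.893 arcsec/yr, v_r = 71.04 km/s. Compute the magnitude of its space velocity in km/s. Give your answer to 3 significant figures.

76.8 km/s

d = 1/p = 1/0.6329″ = 1.58 pc.
v_t = 4.740 μ d = 4.740 × 3.893 × 1.58 = 29.155 km/s.
v = √(v_r² + v_t²) = √(71.04² + 29.155²) = √5896.7 = 76.79 km/s.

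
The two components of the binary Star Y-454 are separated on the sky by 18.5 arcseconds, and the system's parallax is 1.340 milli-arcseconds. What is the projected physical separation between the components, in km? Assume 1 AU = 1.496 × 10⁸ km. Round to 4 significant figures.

2.065 × 10^12 km

d = 1/p = 1/0.001340″ = 746.27 pc.
At distance d (pc), an angle of θ arcsec spans θ·d AU: s = 18.5 × 746.27 = 13806 AU.
= 13806 × 1.496 × 10⁸ km = 2.0654 × 10^12 km.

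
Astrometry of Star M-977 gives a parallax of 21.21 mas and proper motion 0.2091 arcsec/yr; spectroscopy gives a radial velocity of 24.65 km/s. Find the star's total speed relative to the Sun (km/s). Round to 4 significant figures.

d = 1/p = 1/0.02121″ = 47.148 pc.
v_t = 4.740 μ d = 4.740 × 0.2091 × 47.148 = 46.73 km/s.
v = √(v_r² + v_t²) = √(24.65² + 46.73²) = √2791.32 = 52.833 km/s.

52.83 km/s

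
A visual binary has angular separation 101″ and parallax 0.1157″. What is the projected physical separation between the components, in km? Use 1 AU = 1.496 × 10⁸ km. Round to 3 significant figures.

d = 1/p = 1/0.1157″ = 8.643 pc.
At distance d (pc), an angle of θ arcsec spans θ·d AU: s = 101 × 8.643 = 872.94 AU.
= 872.94 × 1.496 × 10⁸ km = 1.3059 × 10^11 km.

1.31 × 10^11 km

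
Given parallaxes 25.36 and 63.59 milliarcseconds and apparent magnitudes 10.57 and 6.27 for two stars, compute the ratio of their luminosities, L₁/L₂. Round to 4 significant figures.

L₁/L₂ = 0.1198

d₁ = 1/p₁ = 1/0.02536″ = 39.432 pc; d₂ = 1/p₂ = 1/0.06359″ = 15.726 pc.
M₁ = m₁ − 5 log₁₀ d₁ + 5 = 10.57 − 7.9792 + 5 = 7.5908.
M₂ = 6.27 − 5.9831 + 5 = 5.2869.
L₁/L₂ = 10^(0.4(M₂ − M₁)) = 10^(0.4 × (-2.3039)) = 10^(-0.92156) = 0.1198.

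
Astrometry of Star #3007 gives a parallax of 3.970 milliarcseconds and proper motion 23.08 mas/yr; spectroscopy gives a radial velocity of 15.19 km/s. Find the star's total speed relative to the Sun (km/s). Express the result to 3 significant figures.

31.5 km/s

d = 1/p = 1/0.003970″ = 251.89 pc.
μ = 23.08 mas/yr = 0.02308 ″/yr.
v_t = 4.740 μ d = 4.740 × 0.02308 × 251.89 = 27.557 km/s.
v = √(v_r² + v_t²) = √(15.19² + 27.557²) = √990.124 = 31.466 km/s.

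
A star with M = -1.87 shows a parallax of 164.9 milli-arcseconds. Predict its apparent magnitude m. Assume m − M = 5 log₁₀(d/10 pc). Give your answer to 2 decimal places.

m = -2.96

d = 1/p = 1/0.1649″ = 6.0643 pc.
m − M = 5 log₁₀ d − 5 = 5 log₁₀(6.0643) − 5 = 3.9139 − 5 = -1.0861.
m = M + (m − M) = -1.87 + (-1.0861) = -2.96.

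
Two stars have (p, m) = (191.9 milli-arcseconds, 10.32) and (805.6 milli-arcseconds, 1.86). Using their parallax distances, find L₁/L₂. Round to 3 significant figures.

d₁ = 1/p₁ = 1/0.1919″ = 5.211 pc; d₂ = 1/p₂ = 1/0.8056″ = 1.2413 pc.
M₁ = m₁ − 5 log₁₀ d₁ + 5 = 10.32 − 3.5846 + 5 = 11.7354.
M₂ = 1.86 − 0.4694 + 5 = 6.3906.
L₁/L₂ = 10^(0.4(M₂ − M₁)) = 10^(0.4 × (-5.3448)) = 10^(-2.13792) = 0.0072791.

L₁/L₂ = 0.00728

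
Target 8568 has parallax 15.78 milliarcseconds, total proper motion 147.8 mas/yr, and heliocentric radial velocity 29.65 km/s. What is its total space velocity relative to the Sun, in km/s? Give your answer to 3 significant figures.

53.4 km/s

d = 1/p = 1/0.01578″ = 63.371 pc.
μ = 147.8 mas/yr = 0.1478 ″/yr.
v_t = 4.740 μ d = 4.740 × 0.1478 × 63.371 = 44.396 km/s.
v = √(v_r² + v_t²) = √(29.65² + 44.396²) = √2850.13 = 53.387 km/s.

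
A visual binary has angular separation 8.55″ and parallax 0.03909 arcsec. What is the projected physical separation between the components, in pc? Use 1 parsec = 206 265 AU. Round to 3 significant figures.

0.00106 pc

d = 1/p = 1/0.03909″ = 25.582 pc.
At distance d (pc), an angle of θ arcsec spans θ·d AU: s = 8.55 × 25.582 = 218.73 AU.
= 218.73 / 206265 = 0.0010604 pc.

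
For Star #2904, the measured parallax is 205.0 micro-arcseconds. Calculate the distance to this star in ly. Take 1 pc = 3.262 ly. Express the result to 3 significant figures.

15900 ly

p = 205.0 micro-arcseconds = 0.0002050 arcsec.
d = 1/p = 1/0.0002050 = 4878 pc.
In light-years: 4878 × 3.262 = 15912 ly.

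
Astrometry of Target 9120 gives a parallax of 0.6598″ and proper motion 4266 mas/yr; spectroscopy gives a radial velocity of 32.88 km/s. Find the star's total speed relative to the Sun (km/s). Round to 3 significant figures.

44.9 km/s

d = 1/p = 1/0.6598″ = 1.5156 pc.
μ = 4266 mas/yr = 4.266 ″/yr.
v_t = 4.740 μ d = 4.740 × 4.266 × 1.5156 = 30.647 km/s.
v = √(v_r² + v_t²) = √(32.88² + 30.647²) = √2020.33 = 44.948 km/s.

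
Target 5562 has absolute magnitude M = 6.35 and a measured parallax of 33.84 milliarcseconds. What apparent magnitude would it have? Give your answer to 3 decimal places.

d = 1/p = 1/0.03384″ = 29.551 pc.
m − M = 5 log₁₀ d − 5 = 5 log₁₀(29.551) − 5 = 7.3529 − 5 = 2.3529.
m = M + (m − M) = 6.35 + 2.3529 = 8.703.

m = 8.703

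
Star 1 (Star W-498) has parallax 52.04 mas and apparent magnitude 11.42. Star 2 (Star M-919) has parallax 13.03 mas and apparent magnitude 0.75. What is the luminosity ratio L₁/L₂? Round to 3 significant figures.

d₁ = 1/p₁ = 1/0.05204″ = 19.216 pc; d₂ = 1/p₂ = 1/0.01303″ = 76.746 pc.
M₁ = m₁ − 5 log₁₀ d₁ + 5 = 11.42 − 6.4183 + 5 = 10.0017.
M₂ = 0.75 − 9.4253 + 5 = -3.6753.
L₁/L₂ = 10^(0.4(M₂ − M₁)) = 10^(0.4 × (-13.6770)) = 10^(-5.47080) = 0.0000033822.

L₁/L₂ = 3.38 × 10^-6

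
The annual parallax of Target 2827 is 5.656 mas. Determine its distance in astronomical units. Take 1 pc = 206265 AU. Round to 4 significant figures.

p = 5.656 mas = 0.005656 arcsec.
d = 1/p = 1/0.005656 = 176.8 pc.
In AU: 176.8 × 206265 = 3.6468 × 10^7 AU.

3.647 × 10^7 AU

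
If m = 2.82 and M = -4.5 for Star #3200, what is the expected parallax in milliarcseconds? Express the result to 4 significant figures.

3.436 mas

m − M = 2.82 − (-4.5) = 7.32.
d = 10^((m−M)/5 + 1) = 10^2.464 = 291.07 pc.
p = 1/d = 1/291.07 = 0.0034356 arcsec = 3.4356 mas.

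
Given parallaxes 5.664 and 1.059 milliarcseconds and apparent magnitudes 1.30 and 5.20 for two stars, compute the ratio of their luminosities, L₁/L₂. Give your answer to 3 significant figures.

d₁ = 1/p₁ = 1/0.005664″ = 176.55 pc; d₂ = 1/p₂ = 1/0.001059″ = 944.29 pc.
M₁ = m₁ − 5 log₁₀ d₁ + 5 = 1.30 − 11.2343 + 5 = -4.9343.
M₂ = 5.20 − 14.8755 + 5 = -4.6755.
L₁/L₂ = 10^(0.4(M₂ − M₁)) = 10^(0.4 × 0.2588) = 10^0.10352 = 1.2692.

L₁/L₂ = 1.27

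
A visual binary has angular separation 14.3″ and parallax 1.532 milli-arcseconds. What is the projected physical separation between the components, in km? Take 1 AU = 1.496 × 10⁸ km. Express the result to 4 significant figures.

d = 1/p = 1/0.001532″ = 652.74 pc.
At distance d (pc), an angle of θ arcsec spans θ·d AU: s = 14.3 × 652.74 = 9334.2 AU.
= 9334.2 × 1.496 × 10⁸ km = 1.3964 × 10^12 km.

1.396 × 10^12 km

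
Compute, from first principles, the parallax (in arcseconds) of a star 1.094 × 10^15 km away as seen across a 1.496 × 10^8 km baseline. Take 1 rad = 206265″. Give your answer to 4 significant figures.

θ ≈ B/d = (1.496 × 10^8) / (1.094 × 10^15) = 1.3675 × 10^-7 rad.
In arcseconds: 1.3675 × 10^-7 × 206265 = 0.028207″.

0.02821 arcsec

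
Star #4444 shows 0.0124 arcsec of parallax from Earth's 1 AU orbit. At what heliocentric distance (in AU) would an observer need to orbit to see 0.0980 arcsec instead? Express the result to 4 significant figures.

7.903 AU

Parallax scales linearly with baseline: p ∝ B, so B = p_target / p_Earth × 1 AU.
B = 0.0980 / 0.0124 = 7.9032 AU.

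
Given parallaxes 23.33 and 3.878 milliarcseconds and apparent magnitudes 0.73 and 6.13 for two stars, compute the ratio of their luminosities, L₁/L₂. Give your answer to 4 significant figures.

d₁ = 1/p₁ = 1/0.02333″ = 42.863 pc; d₂ = 1/p₂ = 1/0.003878″ = 257.86 pc.
M₁ = m₁ − 5 log₁₀ d₁ + 5 = 0.73 − 8.1604 + 5 = -2.4304.
M₂ = 6.13 − 12.0569 + 5 = -0.9269.
L₁/L₂ = 10^(0.4(M₂ − M₁)) = 10^(0.4 × 1.5035) = 10^0.60140 = 3.9939.

L₁/L₂ = 3.994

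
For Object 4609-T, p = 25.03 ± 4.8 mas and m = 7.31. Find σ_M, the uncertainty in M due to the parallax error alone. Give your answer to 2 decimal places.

M = m − 5 log₁₀ d + 5 = m + 5 log₁₀ p + 5, so ∂M/∂p = 5/(p ln 10).
σ_M = (5/ln 10) · (σ_p/p) = 2.1715 × 4.8/25.03 = 2.1715 × 0.19177 = 0.41643.

σ_M = 0.42 mag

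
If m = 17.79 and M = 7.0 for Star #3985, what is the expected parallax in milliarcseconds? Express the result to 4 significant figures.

m − M = 17.79 − 7.0 = 10.79.
d = 10^((m−M)/5 + 1) = 10^3.158 = 1438.8 pc.
p = 1/d = 1/1438.8 = 0.00069502 arcsec = 0.69502 mas.

0.6950 mas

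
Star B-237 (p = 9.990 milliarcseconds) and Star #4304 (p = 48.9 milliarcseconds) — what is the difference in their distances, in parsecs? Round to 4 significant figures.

79.65 pc

d_A = 1/0.009990″ = 100.1 pc; d_B = 1/0.04890″ = 20.45 pc.
|d_B − d_A| = |20.45 − 100.1| = 79.65 pc.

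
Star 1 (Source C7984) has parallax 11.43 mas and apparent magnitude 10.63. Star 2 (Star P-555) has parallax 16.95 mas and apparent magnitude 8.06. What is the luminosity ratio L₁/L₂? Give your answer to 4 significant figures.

L₁/L₂ = 0.2062

d₁ = 1/p₁ = 1/0.01143″ = 87.489 pc; d₂ = 1/p₂ = 1/0.01695″ = 58.997 pc.
M₁ = m₁ − 5 log₁₀ d₁ + 5 = 10.63 − 9.7098 + 5 = 5.9202.
M₂ = 8.06 − 8.8541 + 5 = 4.2059.
L₁/L₂ = 10^(0.4(M₂ − M₁)) = 10^(0.4 × (-1.7143)) = 10^(-0.68572) = 0.2062.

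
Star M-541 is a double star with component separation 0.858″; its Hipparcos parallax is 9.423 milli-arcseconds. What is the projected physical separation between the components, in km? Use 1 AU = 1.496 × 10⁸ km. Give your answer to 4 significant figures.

1.362 × 10^10 km

d = 1/p = 1/0.009423″ = 106.12 pc.
At distance d (pc), an angle of θ arcsec spans θ·d AU: s = 0.858 × 106.12 = 91.051 AU.
= 91.051 × 1.496 × 10⁸ km = 1.3621 × 10^10 km.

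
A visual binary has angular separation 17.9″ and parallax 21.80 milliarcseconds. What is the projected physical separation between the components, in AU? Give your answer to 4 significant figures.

821.1 AU

d = 1/p = 1/0.02180″ = 45.872 pc.
At distance d (pc), an angle of θ arcsec spans θ·d AU: s = 17.9 × 45.872 = 821.11 AU.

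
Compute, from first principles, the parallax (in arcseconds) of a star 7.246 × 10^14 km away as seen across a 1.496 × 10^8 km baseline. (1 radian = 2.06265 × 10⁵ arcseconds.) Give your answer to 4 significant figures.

0.04259 arcsec

θ ≈ B/d = (1.496 × 10^8) / (7.246 × 10^14) = 2.0646 × 10^-7 rad.
In arcseconds: 2.0646 × 10^-7 × 206265 = 0.042585″.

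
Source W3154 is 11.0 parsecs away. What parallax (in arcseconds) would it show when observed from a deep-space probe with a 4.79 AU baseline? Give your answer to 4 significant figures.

p (arcsec) = B (AU) / d (pc).
p = 4.79 / 11.0 = 0.43545 arcsec.

0.4355 arcsec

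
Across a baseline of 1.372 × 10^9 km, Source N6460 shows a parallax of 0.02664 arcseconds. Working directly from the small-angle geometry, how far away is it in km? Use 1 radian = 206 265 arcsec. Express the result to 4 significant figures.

θ = 0.02664″ = 0.02664/206265 = 1.2915 × 10^-7 rad.
d = B/θ = (1.372 × 10^9) / (1.2915 × 10^-7) = 1.0623 × 10^16 km.

1.062 × 10^16 km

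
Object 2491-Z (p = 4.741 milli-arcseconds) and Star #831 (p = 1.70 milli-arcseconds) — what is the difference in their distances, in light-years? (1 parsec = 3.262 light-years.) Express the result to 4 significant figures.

1231 ly

d_A = 1/0.004741″ = 210.93 pc; d_B = 1/0.001700″ = 588.24 pc.
|d_B − d_A| = |588.24 − 210.93| = 377.31 pc = 377.31 × 3.262 ly = 1230.8 ly.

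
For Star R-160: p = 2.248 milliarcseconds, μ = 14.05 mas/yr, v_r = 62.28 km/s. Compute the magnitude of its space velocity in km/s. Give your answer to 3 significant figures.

69.0 km/s

d = 1/p = 1/0.002248″ = 444.84 pc.
μ = 14.05 mas/yr = 0.01405 ″/yr.
v_t = 4.740 μ d = 4.740 × 0.01405 × 444.84 = 29.625 km/s.
v = √(v_r² + v_t²) = √(62.28² + 29.625²) = √4756.44 = 68.967 km/s.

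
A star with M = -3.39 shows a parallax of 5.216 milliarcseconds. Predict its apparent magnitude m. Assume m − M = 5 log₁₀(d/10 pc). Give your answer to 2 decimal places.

d = 1/p = 1/0.005216″ = 191.72 pc.
m − M = 5 log₁₀ d − 5 = 5 log₁₀(191.72) − 5 = 11.4133 − 5 = 6.4133.
m = M + (m − M) = -3.39 + 6.4133 = 3.02.

m = 3.02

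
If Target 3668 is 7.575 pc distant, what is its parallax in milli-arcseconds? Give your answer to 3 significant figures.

132 mas

p = 1/d = 1/7.575 = 0.13201 arcsec.
= 0.13201 × 1000 = 132.01 mas.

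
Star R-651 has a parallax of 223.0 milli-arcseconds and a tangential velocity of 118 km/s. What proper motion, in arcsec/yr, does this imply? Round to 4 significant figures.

d = 1/p = 1/0.2230″ = 4.4843 pc.
μ = v_t / (4.74 d) = 118 / (4.74 × 4.4843) = 118 / 21.256 = 5.5514 ″/yr.

5.551 arcsec/yr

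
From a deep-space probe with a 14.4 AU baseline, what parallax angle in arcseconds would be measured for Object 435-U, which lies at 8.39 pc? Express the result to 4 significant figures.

1.716 arcsec

p (arcsec) = B (AU) / d (pc).
p = 14.4 / 8.39 = 1.7163 arcsec.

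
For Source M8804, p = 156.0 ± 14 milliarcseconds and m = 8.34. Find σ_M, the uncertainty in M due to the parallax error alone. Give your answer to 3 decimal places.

M = m − 5 log₁₀ d + 5 = m + 5 log₁₀ p + 5, so ∂M/∂p = 5/(p ln 10).
σ_M = (5/ln 10) · (σ_p/p) = 2.1715 × 14/156.0 = 2.1715 × 0.089744 = 0.19488.

σ_M = 0.195 mag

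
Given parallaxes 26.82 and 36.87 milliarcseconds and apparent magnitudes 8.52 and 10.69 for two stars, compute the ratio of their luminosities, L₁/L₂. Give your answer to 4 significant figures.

L₁/L₂ = 13.95

d₁ = 1/p₁ = 1/0.02682″ = 37.286 pc; d₂ = 1/p₂ = 1/0.03687″ = 27.122 pc.
M₁ = m₁ − 5 log₁₀ d₁ + 5 = 8.52 − 7.8577 + 5 = 5.6623.
M₂ = 10.69 − 7.1666 + 5 = 8.5234.
L₁/L₂ = 10^(0.4(M₂ − M₁)) = 10^(0.4 × 2.8611) = 10^1.14444 = 13.946.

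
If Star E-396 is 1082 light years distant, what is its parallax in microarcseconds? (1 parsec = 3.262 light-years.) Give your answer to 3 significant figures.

3010 μas

d = 1082 ly ÷ 3.262 = 331.7 pc.
p = 1/d = 1/331.7 = 0.0030148 arcsec.
= 0.0030148 × 10⁶ = 3014.8 μas.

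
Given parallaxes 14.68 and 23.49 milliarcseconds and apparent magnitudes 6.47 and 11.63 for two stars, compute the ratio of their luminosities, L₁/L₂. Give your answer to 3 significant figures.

d₁ = 1/p₁ = 1/0.01468″ = 68.12 pc; d₂ = 1/p₂ = 1/0.02349″ = 42.571 pc.
M₁ = m₁ − 5 log₁₀ d₁ + 5 = 6.47 − 9.1664 + 5 = 2.3036.
M₂ = 11.63 − 8.1456 + 5 = 8.4844.
L₁/L₂ = 10^(0.4(M₂ − M₁)) = 10^(0.4 × 6.1808) = 10^2.47232 = 296.7.

L₁/L₂ = 297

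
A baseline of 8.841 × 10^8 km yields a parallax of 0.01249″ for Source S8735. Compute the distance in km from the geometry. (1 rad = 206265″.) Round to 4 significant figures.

1.460 × 10^16 km

θ = 0.01249″ = 0.01249/206265 = 6.0553 × 10^-8 rad.
d = B/θ = (8.841 × 10^8) / (6.0553 × 10^-8) = 1.4600 × 10^16 km.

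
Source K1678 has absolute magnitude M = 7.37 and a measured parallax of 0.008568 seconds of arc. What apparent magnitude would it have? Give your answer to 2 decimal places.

d = 1/p = 1/0.008568″ = 116.71 pc.
m − M = 5 log₁₀ d − 5 = 5 log₁₀(116.71) − 5 = 10.3355 − 5 = 5.3355.
m = M + (m − M) = 7.37 + 5.3355 = 12.71.

m = 12.71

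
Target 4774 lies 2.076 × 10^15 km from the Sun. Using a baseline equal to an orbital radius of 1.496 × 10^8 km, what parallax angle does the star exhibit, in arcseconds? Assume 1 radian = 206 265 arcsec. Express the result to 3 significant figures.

0.0149 arcsec

θ ≈ B/d = (1.496 × 10^8) / (2.076 × 10^15) = 7.2062 × 10^-8 rad.
In arcseconds: 7.2062 × 10^-8 × 206265 = 0.014864″.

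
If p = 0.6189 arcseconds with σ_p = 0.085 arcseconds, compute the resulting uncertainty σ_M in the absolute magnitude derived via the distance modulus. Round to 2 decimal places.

M = m − 5 log₁₀ d + 5 = m + 5 log₁₀ p + 5, so ∂M/∂p = 5/(p ln 10).
σ_M = (5/ln 10) · (σ_p/p) = 2.1715 × 0.085/0.6189 = 2.1715 × 0.13734 = 0.29823.

σ_M = 0.30 mag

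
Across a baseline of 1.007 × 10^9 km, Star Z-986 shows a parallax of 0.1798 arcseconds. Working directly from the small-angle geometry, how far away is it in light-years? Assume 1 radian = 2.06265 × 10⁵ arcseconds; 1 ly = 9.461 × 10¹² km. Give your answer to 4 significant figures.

θ = 0.1798″ = 0.1798/206265 = 8.7169 × 10^-7 rad.
d = B/θ = (1.007 × 10^9) / (8.7169 × 10^-7) = 1.1552 × 10^15 km = (1.1552 × 10^15) / (9.461 × 10^12) ly = 122.1 ly.

122.1 ly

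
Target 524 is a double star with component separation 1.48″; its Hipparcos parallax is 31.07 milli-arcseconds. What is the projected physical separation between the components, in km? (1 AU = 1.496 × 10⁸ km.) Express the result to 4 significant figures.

d = 1/p = 1/0.03107″ = 32.185 pc.
At distance d (pc), an angle of θ arcsec spans θ·d AU: s = 1.48 × 32.185 = 47.634 AU.
= 47.634 × 1.496 × 10⁸ km = 7.1260 × 10^9 km.

7.126 × 10^9 km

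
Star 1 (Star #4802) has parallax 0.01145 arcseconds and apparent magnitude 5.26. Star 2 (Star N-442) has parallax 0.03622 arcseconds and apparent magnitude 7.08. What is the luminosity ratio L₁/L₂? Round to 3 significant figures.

L₁/L₂ = 53.5

d₁ = 1/p₁ = 1/0.01145″ = 87.336 pc; d₂ = 1/p₂ = 1/0.03622″ = 27.609 pc.
M₁ = m₁ − 5 log₁₀ d₁ + 5 = 5.26 − 9.7060 + 5 = 0.5540.
M₂ = 7.08 − 7.2053 + 5 = 4.8747.
L₁/L₂ = 10^(0.4(M₂ − M₁)) = 10^(0.4 × 4.3207) = 10^1.72828 = 53.491.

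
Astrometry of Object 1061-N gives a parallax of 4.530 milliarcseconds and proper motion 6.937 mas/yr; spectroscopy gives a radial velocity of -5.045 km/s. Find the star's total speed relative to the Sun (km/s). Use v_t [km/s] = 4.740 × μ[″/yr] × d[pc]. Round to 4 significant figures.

8.840 km/s

d = 1/p = 1/0.004530″ = 220.75 pc.
μ = 6.937 mas/yr = 0.006937 ″/yr.
v_t = 4.740 μ d = 4.740 × 0.006937 × 220.75 = 7.2586 km/s.
v = √(v_r² + v_t²) = √((-5.045)² + 7.2586²) = √78.1393 = 8.8396 km/s.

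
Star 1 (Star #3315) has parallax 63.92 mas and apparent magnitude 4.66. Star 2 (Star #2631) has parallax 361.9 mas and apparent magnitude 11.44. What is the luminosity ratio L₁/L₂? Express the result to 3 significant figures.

L₁/L₂ = 16500

d₁ = 1/p₁ = 1/0.06392″ = 15.645 pc; d₂ = 1/p₂ = 1/0.3619″ = 2.7632 pc.
M₁ = m₁ − 5 log₁₀ d₁ + 5 = 4.66 − 5.9719 + 5 = 3.6881.
M₂ = 11.44 − 2.2071 + 5 = 14.2329.
L₁/L₂ = 10^(0.4(M₂ − M₁)) = 10^(0.4 × 10.5448) = 10^4.21792 = 16517.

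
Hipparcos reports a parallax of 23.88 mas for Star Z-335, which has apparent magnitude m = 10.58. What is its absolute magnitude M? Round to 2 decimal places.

d = 1/p = 1/0.02388″ = 41.876 pc.
m − M = 5 log₁₀(41.876) − 5 = 8.1098 − 5 = 3.1098.
M = m − (m − M) = 10.58 − 3.1098 = 7.47.

M = 7.47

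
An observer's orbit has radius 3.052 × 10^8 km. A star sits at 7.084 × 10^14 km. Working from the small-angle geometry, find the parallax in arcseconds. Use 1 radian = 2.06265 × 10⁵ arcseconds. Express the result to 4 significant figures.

θ ≈ B/d = (3.052 × 10^8) / (7.084 × 10^14) = 4.3083 × 10^-7 rad.
In arcseconds: 4.3083 × 10^-7 × 206265 = 0.088865″.

0.08887 arcsec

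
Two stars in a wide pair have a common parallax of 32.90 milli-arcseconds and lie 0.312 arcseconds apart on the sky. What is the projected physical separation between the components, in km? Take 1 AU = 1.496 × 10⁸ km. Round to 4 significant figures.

1.419 × 10^9 km

d = 1/p = 1/0.03290″ = 30.395 pc.
At distance d (pc), an angle of θ arcsec spans θ·d AU: s = 0.312 × 30.395 = 9.4832 AU.
= 9.4832 × 1.496 × 10⁸ km = 1.4187 × 10^9 km.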